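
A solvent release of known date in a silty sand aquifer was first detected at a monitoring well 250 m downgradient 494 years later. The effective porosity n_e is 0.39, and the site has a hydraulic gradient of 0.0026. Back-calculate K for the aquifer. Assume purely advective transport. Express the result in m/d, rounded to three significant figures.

0.208 m/d

t = 494 years = 180300 d
v = L / t = 250 / 180300 = 0.001387 m/d
K = v · n / i = 0.001387 × 0.39 / 0.0026 = 0.208 m/d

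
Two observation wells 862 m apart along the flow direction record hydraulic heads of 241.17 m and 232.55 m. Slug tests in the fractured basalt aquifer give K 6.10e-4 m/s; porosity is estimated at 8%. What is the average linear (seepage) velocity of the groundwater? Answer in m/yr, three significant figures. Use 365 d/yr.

Hydraulic gradient i = (241.17 − 232.55) / 862 = 8.62 / 862 = 0.01000
K = 6.10e-4 m/s × 86400 s/d = 52.70 m/d
q = Ki = 52.70 × 0.01000 = 0.5270 m/d
v_s = q/n_e = 0.5270/0.08 = 6.588 m/d
   = 6.588 × 365 = 2400 m/yr

2400 m/yr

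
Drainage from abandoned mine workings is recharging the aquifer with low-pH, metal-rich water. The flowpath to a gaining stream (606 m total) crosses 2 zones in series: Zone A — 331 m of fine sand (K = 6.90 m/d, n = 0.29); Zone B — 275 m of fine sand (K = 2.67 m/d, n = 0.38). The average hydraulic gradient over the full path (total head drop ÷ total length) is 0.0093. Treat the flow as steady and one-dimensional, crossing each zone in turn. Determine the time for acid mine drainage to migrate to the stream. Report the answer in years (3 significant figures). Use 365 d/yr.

14.7 years

For zones in series the flux q is common to all zones; the equivalent conductivity is the harmonic (thickness-weighted) mean, K_eq = L_total / Σ(L_j/K_j).
Σ(L/K) = 331/6.90 + 275/2.67 = 47.97 + 103.0 = 151.0 d
K_eq = L_total / Σ(L/K) = 606 / 151.0 = 4.014 m/d
q = K_eq · i = 4.014 × 0.0093 = 0.03733 m/d (same in every zone)
Zone A: v = q/n = 0.03733/0.29 = 0.1287 m/d → t_A = 331/0.1287 = 2571 d
Zone B: v = q/n = 0.03733/0.38 = 0.09824 m/d → t_B = 275/0.09824 = 2799 d
Total t = 2571 + 2799 = 5371 d
   = 5371 / 365 = 14.7 yr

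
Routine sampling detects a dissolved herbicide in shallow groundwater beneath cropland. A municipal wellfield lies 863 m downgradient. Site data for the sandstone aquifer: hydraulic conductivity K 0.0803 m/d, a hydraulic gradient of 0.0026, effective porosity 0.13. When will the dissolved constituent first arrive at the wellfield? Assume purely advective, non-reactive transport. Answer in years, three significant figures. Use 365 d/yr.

q = Ki = 0.0803 × 0.0026 = 2.088e-4 m/d
v_s = q/n_e = 2.088e-4/0.13 = 0.001606 m/d
t = L / v = 863 / 0.001606 = 537400 d
   = 537400 / 365 = 1470 yr

1470 years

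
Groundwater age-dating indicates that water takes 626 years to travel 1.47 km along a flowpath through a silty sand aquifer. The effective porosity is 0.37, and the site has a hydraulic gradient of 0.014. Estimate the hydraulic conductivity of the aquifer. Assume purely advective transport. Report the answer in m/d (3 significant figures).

t = 626 years = 228500 d
L = 1.47 km = 1470 m
v = L / t = 1470 / 228500 = 0.006434 m/d
K = v · n / i = 0.006434 × 0.37 / 0.014 = 0.170 m/d

0.170 m/d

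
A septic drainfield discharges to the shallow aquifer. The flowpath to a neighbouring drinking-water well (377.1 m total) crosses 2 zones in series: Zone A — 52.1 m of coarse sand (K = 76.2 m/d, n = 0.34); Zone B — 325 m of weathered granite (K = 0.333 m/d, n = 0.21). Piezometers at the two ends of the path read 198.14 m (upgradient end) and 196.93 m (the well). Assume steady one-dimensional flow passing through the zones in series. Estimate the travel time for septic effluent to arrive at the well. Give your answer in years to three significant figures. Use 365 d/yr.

Total head drop ΔH = 198.14 − 196.93 = 1.21 m
Steady 1-D flow in series ⇒ the Darcy flux q is identical in every zone and the zone head losses add (resistances L/K in series).
Σ(L/K) = 52.1/76.2 + 325/0.333 = 0.6837 + 976.0 = 976.7 d
q = ΔH / Σ(L/K) = 1.21 / 976.7 = 0.001239 m/d (same in every zone)
Zone A: v = q/n = 0.001239/0.34 = 0.003644 m/d → t_A = 52.1/0.003644 = 14300 d
Zone B: v = q/n = 0.001239/0.21 = 0.005900 m/d → t_B = 325/0.005900 = 55090 d
Total t = 14300 + 55090 = 69390 d
   = 69390 / 365 = 190 yr

190 years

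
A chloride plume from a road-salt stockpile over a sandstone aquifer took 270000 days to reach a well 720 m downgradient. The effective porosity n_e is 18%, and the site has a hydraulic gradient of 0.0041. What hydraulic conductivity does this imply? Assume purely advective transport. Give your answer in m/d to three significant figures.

v = L / t = 720 / 270000 = 0.002667 m/d
K = v · n / i = 0.002667 × 0.18 / 0.0041 = 0.117 m/d

0.117 m/d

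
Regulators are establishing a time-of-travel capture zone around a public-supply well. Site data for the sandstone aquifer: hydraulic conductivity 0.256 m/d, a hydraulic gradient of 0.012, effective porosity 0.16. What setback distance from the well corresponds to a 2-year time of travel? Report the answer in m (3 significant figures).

q = Ki = 0.256 × 0.012 = 0.003072 m/d
Seepage velocity v = q / n = 0.003072 / 0.16 = 0.01920 m/d
T = 2 yr × 365 = 730 d
L = v × T = 0.01920 × 730 = 14.02 m

14.0 m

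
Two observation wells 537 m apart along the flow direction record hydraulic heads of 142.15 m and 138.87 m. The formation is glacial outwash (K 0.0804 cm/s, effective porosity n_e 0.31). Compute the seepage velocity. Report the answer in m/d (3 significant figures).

Hydraulic gradient i = (142.15 − 138.87) / 537 = 3.28 / 537 = 0.006108
K = 0.0804 cm/s × 864 = 69.47 m/d
Specific discharge q = 69.47 × 0.006108 = 0.4243 m/d
Seepage velocity v = q / n = 0.4243 / 0.31 = 1.369 m/d

1.37 m/d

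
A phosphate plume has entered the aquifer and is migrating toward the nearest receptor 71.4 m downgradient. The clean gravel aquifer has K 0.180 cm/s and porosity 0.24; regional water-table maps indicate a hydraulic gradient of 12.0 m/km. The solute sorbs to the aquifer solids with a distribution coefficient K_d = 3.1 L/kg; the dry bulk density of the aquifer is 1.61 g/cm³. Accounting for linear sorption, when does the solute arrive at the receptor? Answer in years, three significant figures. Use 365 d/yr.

0.548 years

K = 0.180 cm/s × 864 = 155.5 m/d
Specific discharge q = 155.5 × 0.012 = 1.866 m/d
Seepage velocity v = q / n = 1.866 / 0.24 = 7.776 m/d
Retardation R = 1 + ρ_b·K_d/n = 1 + 1.61×3.1/0.24 = 21.80
Contaminant velocity v_c = v/R = 7.776/21.80 = 0.3568 m/d
t = L/v_c = 71.4/0.3568 = 200.1 d
   = 200.1/365 = 0.548 yr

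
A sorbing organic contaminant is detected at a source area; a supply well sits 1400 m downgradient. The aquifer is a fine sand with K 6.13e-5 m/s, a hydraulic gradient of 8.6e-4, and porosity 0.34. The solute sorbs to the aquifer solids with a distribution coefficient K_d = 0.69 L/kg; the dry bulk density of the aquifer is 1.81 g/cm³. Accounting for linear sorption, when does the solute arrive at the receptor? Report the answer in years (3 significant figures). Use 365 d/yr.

1340 years

K = 6.13e-5 m/s × 86400 s/d = 5.296 m/d
Darcy flux q = K·i = 5.296 × 8.6e-4 = 0.004555 m/d
v_s = q/n_e = 0.004555/0.34 = 0.01340 m/d
Retardation R = 1 + ρ_b·K_d/n = 1 + 1.81×0.69/0.34 = 4.673
Contaminant velocity v_c = v/R = 0.01340/4.673 = 0.002867 m/d
t = L/v_c = 1400/0.002867 = 488400 d
   = 488400/365 = 1340 yr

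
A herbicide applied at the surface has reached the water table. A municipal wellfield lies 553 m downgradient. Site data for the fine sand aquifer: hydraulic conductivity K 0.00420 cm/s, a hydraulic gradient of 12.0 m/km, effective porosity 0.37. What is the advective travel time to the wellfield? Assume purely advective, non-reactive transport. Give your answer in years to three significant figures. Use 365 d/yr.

12.9 years

K = 0.00420 cm/s × 864 = 3.629 m/d
Specific discharge q = 3.629 × 0.012 = 0.04355 m/d
Seepage velocity v = q / n = 0.04355 / 0.37 = 0.1177 m/d
t = L / v = 553 / 0.1177 = 4699 d
   = 4699 / 365 = 12.9 yr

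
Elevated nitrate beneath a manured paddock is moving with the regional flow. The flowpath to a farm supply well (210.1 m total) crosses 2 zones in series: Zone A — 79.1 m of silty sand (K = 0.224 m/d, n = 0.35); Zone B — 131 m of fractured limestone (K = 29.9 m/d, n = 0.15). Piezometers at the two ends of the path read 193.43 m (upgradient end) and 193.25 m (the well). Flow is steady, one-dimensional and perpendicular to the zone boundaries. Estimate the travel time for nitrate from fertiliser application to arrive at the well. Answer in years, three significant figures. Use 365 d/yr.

258 years

Total head drop ΔH = 193.43 − 193.25 = 0.18 m
Continuity: the same q passes through each zone, so ΔH = q·Σ(L_j/K_j) — the zones act as resistances in series.
Σ(L/K) = 79.1/0.224 + 131/29.9 = 353.1 + 4.381 = 357.5 d
q = ΔH / Σ(L/K) = 0.18 / 357.5 = 5.035e-4 m/d (same in every zone)
Zone A: v = q/n = 5.035e-4/0.35 = 0.001439 m/d → t_A = 79.1/0.001439 = 54990 d
Zone B: v = q/n = 5.035e-4/0.15 = 0.003357 m/d → t_B = 131/0.003357 = 39030 d
Total t = 54990 + 39030 = 94010 d
   = 94010 / 365 = 258 yr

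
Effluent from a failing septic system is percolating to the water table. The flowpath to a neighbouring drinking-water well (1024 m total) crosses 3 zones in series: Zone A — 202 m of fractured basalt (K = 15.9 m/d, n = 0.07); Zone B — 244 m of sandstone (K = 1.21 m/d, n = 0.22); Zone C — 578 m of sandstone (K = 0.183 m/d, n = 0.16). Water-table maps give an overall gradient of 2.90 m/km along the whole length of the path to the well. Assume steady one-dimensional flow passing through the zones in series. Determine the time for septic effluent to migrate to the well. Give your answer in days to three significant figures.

Continuity: the same q passes through each zone, so ΔH = q·Σ(L_j/K_j) — the zones act as resistances in series.
Σ(L/K) = 202/15.9 + 244/1.21 + 578/0.183 = 12.70 + 201.7 + 3158 = 3373 d
K_eq = L_total / Σ(L/K) = 1024 / 3373 = 0.3036 m/d
q = K_eq · i = 0.3036 × 0.0029 = 8.804e-4 m/d (same in every zone)
Zone A: v = q/n = 8.804e-4/0.07 = 0.01258 m/d → t_A = 202/0.01258 = 16060 d
Zone B: v = q/n = 8.804e-4/0.22 = 0.004002 m/d → t_B = 244/0.004002 = 60970 d
Zone C: v = q/n = 8.804e-4/0.16 = 0.005503 m/d → t_C = 578/0.005503 = 105000 d
Total t = 16060 + 60970 + 105000 = 182100 d

182000 days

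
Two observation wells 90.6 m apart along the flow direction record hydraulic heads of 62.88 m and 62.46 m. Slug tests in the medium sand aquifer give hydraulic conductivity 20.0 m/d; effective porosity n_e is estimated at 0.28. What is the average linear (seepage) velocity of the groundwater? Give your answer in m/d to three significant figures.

0.331 m/d

Hydraulic gradient i = (62.88 − 62.46) / 90.6 = 0.42 / 90.6 = 0.004636
q = Ki = 20.0 × 0.004636 = 0.09272 m/d
Average linear velocity = 0.09272 / 0.28 = 0.3311 m/d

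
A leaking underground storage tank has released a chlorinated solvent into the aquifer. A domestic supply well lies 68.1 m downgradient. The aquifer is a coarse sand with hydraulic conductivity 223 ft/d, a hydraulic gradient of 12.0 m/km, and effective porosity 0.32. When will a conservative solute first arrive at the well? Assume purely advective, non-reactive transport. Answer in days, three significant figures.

K = 223 ft/d × 0.3048 = 67.97 m/d
q = Ki = 67.97 × 0.012 = 0.8156 m/d
v = Ki/n = 67.97·0.012/0.32 = 2.549 m/d
t = L / v = 68.1 / 2.549 = 26.72 d

26.7 days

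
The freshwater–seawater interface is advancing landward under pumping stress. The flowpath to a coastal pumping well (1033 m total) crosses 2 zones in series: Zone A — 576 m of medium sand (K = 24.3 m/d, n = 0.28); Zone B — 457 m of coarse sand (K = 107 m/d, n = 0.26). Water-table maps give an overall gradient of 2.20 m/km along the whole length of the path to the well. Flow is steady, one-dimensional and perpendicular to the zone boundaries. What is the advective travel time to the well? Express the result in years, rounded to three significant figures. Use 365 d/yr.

For zones in series the flux q is common to all zones; the equivalent conductivity is the harmonic (thickness-weighted) mean, K_eq = L_total / Σ(L_j/K_j).
Σ(L/K) = 576/24.3 + 457/107 = 23.70 + 4.271 = 27.97 d
K_eq = L_total / Σ(L/K) = 1033 / 27.97 = 36.93 m/d
q = K_eq · i = 36.93 × 0.0022 = 0.08124 m/d (same in every zone)
Zone A: v = q/n = 0.08124/0.28 = 0.2901 m/d → t_A = 576/0.2901 = 1985 d
Zone B: v = q/n = 0.08124/0.26 = 0.3125 m/d → t_B = 457/0.3125 = 1463 d
Total t = 1985 + 1463 = 3448 d
   = 3448 / 365 = 9.45 yr

9.45 years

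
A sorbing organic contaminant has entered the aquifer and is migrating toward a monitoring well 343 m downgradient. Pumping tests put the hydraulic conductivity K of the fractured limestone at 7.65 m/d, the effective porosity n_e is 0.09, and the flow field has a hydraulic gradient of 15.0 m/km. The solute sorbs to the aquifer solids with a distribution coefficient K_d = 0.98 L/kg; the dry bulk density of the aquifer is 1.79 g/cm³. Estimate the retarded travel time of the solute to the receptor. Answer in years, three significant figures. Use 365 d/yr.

15.1 years

Darcy flux q = K·i = 7.65 × 0.015 = 0.1148 m/d
v = Ki/n = 7.65·0.015/0.09 = 1.275 m/d
Retardation R = 1 + ρ_b·K_d/n = 1 + 1.79×0.98/0.09 = 20.49
Contaminant velocity v_c = v/R = 1.275/20.49 = 0.06222 m/d
t = L/v_c = 343/0.06222 = 5513 d
   = 5513/365 = 15.1 yr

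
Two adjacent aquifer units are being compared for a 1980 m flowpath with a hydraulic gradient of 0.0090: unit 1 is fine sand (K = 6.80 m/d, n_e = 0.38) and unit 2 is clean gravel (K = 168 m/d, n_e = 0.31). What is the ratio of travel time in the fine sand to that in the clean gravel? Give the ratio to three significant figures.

Unit 1 (fine sand): v = 6.80×0.0090/0.38 = 0.1611 m/d, t = 1980/0.1611 = 12290 d
Unit 2 (clean gravel): v = 168×0.0090/0.31 = 4.877 m/d, t = 1980/4.877 = 406.0 d
t(fine sand) / t(clean gravel) = 12290/406.0 = 30.3

30.3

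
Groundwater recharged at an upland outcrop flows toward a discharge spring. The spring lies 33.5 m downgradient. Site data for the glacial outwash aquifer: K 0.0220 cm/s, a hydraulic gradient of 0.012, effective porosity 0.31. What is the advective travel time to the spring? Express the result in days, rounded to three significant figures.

45.5 days

K = 0.0220 cm/s × 864 = 19.01 m/d
q = Ki = 19.01 × 0.012 = 0.2281 m/d
v_s = q/n_e = 0.2281/0.31 = 0.7358 m/d
t = L / v = 33.5 / 0.7358 = 45.53 d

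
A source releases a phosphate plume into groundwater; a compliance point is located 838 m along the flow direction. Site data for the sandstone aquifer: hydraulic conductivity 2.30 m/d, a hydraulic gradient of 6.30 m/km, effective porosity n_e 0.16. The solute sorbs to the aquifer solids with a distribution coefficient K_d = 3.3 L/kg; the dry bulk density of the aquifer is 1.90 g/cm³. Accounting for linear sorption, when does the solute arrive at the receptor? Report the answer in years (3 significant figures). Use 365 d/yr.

Darcy flux q = K·i = 2.30 × 0.0063 = 0.01449 m/d
v_s = q/n_e = 0.01449/0.16 = 0.09056 m/d
Retardation R = 1 + ρ_b·K_d/n = 1 + 1.90×3.3/0.16 = 40.19
Contaminant velocity v_c = v/R = 0.09056/40.19 = 0.002253 m/d
t = L/v_c = 838/0.002253 = 371900 d
   = 371900/365 = 1020 yr

1020 years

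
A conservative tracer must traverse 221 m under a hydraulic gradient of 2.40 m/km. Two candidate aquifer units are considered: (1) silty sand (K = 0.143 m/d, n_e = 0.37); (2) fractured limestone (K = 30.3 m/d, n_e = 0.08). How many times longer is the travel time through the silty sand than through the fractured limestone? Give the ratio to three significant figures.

980

Unit 1 (silty sand): v = 0.143×0.0024/0.37 = 9.276e-4 m/d, t = 221/9.276e-4 = 238300 d
Unit 2 (fractured limestone): v = 30.3×0.0024/0.08 = 0.9090 m/d, t = 221/0.9090 = 243.1 d
t(silty sand) / t(fractured limestone) = 238300/243.1 = 980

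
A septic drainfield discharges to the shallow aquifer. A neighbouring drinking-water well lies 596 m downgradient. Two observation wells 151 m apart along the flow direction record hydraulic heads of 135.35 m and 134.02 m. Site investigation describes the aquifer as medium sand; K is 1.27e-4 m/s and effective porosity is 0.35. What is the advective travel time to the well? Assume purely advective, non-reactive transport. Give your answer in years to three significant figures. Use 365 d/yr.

5.91 years

Hydraulic gradient i = (135.35 − 134.02) / 151 = 1.33 / 151 = 0.008808
K = 1.27e-4 m/s × 86400 s/d = 10.97 m/d
Darcy flux q = K·i = 10.97 × 0.008808 = 0.09665 m/d
Seepage velocity v = q / n = 0.09665 / 0.35 = 0.2761 m/d
t = L / v = 596 / 0.2761 = 2158 d
   = 2158 / 365 = 5.91 yr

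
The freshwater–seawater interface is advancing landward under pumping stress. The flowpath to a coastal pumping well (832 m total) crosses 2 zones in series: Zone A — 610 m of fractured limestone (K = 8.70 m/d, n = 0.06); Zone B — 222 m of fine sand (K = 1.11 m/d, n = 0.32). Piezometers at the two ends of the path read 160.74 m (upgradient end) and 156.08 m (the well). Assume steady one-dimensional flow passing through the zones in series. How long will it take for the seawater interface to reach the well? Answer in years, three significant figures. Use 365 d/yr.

Total head drop ΔH = 160.74 − 156.08 = 4.66 m
Continuity: the same q passes through each zone, so ΔH = q·Σ(L_j/K_j) — the zones act as resistances in series.
Σ(L/K) = 610/8.70 + 222/1.11 = 70.11 + 200.0 = 270.1 d
q = ΔH / Σ(L/K) = 4.66 / 270.1 = 0.01725 m/d (same in every zone)
Zone A: v = q/n = 0.01725/0.06 = 0.2875 m/d → t_A = 610/0.2875 = 2122 d
Zone B: v = q/n = 0.01725/0.32 = 0.05391 m/d → t_B = 222/0.05391 = 4118 d
Total t = 2122 + 4118 = 6239 d
   = 6239 / 365 = 17.1 yr

17.1 years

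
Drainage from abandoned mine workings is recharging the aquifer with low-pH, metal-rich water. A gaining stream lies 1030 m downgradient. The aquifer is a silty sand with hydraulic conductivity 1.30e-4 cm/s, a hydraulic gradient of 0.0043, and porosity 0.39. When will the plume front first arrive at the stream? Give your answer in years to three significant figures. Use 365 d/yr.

2280 years

K = 1.30e-4 cm/s × 864 = 0.1123 m/d
q = Ki = 0.1123 × 0.0043 = 4.830e-4 m/d
v = Ki/n = 0.1123·0.0043/0.39 = 0.001238 m/d
t = L / v = 1030 / 0.001238 = 831700 d
   = 831700 / 365 = 2280 yr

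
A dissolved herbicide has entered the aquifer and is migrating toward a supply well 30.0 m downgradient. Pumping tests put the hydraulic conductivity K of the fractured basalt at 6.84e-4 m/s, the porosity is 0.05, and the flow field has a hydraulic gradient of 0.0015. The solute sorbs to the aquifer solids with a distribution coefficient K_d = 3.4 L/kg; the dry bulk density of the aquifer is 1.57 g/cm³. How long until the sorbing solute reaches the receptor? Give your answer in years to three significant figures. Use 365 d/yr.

K = 6.84e-4 m/s × 86400 s/d = 59.10 m/d
Specific discharge q = 59.10 × 0.0015 = 0.08865 m/d
v = Ki/n = 59.10·0.0015/0.05 = 1.773 m/d
Retardation R = 1 + ρ_b·K_d/n = 1 + 1.57×3.4/0.05 = 107.8
Contaminant velocity v_c = v/R = 1.773/107.8 = 0.01645 m/d
t = L/v_c = 30.0/0.01645 = 1823 d
   = 1823/365 = 5.00 yr

5.00 years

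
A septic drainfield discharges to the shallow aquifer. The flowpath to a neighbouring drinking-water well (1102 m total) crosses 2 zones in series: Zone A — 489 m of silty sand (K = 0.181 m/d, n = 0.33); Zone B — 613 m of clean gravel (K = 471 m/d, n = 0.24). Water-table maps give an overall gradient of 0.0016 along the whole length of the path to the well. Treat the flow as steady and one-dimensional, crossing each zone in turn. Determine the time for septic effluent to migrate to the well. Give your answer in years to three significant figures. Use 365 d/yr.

Continuity: the same q passes through each zone, so ΔH = q·Σ(L_j/K_j) — the zones act as resistances in series.
Σ(L/K) = 489/0.181 + 613/471 = 2702 + 1.301 = 2703 d
K_eq = L_total / Σ(L/K) = 1102 / 2703 = 0.4077 m/d
q = K_eq · i = 0.4077 × 0.0016 = 6.523e-4 m/d (same in every zone)
Zone A: v = q/n = 6.523e-4/0.33 = 0.001977 m/d → t_A = 489/0.001977 = 247400 d
Zone B: v = q/n = 6.523e-4/0.24 = 0.002718 m/d → t_B = 613/0.002718 = 225500 d
Total t = 247400 + 225500 = 472900 d
   = 472900 / 365 = 1300 yr

1300 years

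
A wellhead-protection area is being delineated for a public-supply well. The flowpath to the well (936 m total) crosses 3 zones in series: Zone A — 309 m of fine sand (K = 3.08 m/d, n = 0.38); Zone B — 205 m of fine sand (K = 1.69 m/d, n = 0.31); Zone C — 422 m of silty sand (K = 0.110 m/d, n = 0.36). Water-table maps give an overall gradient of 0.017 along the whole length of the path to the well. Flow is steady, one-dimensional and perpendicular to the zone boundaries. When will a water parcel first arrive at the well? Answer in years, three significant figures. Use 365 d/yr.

233 years

Continuity: the same q passes through each zone, so ΔH = q·Σ(L_j/K_j) — the zones act as resistances in series.
Σ(L/K) = 309/3.08 + 205/1.69 + 422/0.110 = 100.3 + 121.3 + 3836 = 4058 d
K_eq = L_total / Σ(L/K) = 936 / 4058 = 0.2307 m/d
q = K_eq · i = 0.2307 × 0.017 = 0.003921 m/d (same in every zone)
Zone A: v = q/n = 0.003921/0.38 = 0.01032 m/d → t_A = 309/0.01032 = 29950 d
Zone B: v = q/n = 0.003921/0.31 = 0.01265 m/d → t_B = 205/0.01265 = 16210 d
Zone C: v = q/n = 0.003921/0.36 = 0.01089 m/d → t_C = 422/0.01089 = 38740 d
Total t = 29950 + 16210 + 38740 = 84900 d
   = 84900 / 365 = 233 yr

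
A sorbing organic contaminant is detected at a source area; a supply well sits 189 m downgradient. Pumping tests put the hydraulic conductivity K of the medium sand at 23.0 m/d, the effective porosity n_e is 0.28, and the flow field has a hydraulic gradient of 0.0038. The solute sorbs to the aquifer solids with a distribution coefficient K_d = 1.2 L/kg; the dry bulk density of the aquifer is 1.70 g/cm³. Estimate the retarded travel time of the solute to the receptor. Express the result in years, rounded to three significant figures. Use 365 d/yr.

Darcy flux q = K·i = 23.0 × 0.0038 = 0.08740 m/d
Seepage velocity v = q / n = 0.08740 / 0.28 = 0.3121 m/d
Retardation R = 1 + ρ_b·K_d/n = 1 + 1.70×1.2/0.28 = 8.286
Contaminant velocity v_c = v/R = 0.3121/8.286 = 0.03767 m/d
t = L/v_c = 189/0.03767 = 5017 d
   = 5017/365 = 13.7 yr

13.7 years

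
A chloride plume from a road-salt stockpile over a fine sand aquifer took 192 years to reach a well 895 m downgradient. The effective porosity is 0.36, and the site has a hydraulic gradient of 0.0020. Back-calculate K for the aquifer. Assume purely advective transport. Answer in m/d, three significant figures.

2.30 m/d

t = 192 years = 70080 d
v = L / t = 895 / 70080 = 0.01277 m/d
K = v · n / i = 0.01277 × 0.36 / 0.0020 = 2.30 m/d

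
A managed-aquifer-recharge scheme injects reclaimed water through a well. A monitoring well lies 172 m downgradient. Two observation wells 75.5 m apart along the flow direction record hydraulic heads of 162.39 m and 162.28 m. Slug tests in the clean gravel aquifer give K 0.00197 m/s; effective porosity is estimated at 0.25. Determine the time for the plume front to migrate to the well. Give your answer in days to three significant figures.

173 days

Hydraulic gradient i = (162.39 − 162.28) / 75.5 = 0.11 / 75.5 = 0.001457
K = 0.00197 m/s × 86400 s/d = 170.2 m/d
Darcy flux q = K·i = 170.2 × 0.001457 = 0.2480 m/d
v = Ki/n = 170.2·0.001457/0.25 = 0.9919 m/d
t = L / v = 172 / 0.9919 = 173.4 d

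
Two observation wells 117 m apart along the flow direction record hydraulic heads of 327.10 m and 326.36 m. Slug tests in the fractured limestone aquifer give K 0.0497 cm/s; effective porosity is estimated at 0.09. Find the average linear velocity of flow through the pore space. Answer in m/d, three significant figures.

Hydraulic gradient i = (327.10 − 326.36) / 117 = 0.74 / 117 = 0.006325
K = 0.0497 cm/s × 864 = 42.94 m/d
q = Ki = 42.94 × 0.006325 = 0.2716 m/d
Average linear velocity = 0.2716 / 0.09 = 3.018 m/d

3.02 m/d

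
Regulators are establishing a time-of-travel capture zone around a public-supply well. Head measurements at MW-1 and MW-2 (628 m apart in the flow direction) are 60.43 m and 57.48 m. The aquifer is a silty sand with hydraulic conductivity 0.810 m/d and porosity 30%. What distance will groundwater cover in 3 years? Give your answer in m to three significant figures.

13.9 m

Hydraulic gradient i = (60.43 − 57.48) / 628 = 2.95 / 628 = 0.004697
Darcy flux q = K·i = 0.810 × 0.004697 = 0.003805 m/d
v_s = q/n_e = 0.003805/0.30 = 0.01268 m/d
T = 3 yr × 365 = 1095 d
L = v × T = 0.01268 × 1095 = 13.89 m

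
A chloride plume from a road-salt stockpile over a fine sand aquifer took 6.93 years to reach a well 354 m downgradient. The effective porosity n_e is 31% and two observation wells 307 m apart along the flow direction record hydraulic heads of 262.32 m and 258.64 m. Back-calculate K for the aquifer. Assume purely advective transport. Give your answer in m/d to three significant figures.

3.62 m/d

Hydraulic gradient i = (262.32 − 258.64) / 307 = 3.68 / 307 = 0.01199
t = 6.93 years = 2529 d
v = L / t = 354 / 2529 = 0.1400 m/d
K = v · n / i = 0.1400 × 0.31 / 0.01199 = 3.62 m/d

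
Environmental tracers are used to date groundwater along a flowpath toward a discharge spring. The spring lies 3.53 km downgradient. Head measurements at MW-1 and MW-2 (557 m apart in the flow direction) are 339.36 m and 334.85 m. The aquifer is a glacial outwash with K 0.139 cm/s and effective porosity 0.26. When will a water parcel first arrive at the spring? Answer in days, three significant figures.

944 days

Hydraulic gradient i = (339.36 − 334.85) / 557 = 4.51 / 557 = 0.008097
K = 0.139 cm/s × 864 = 120.1 m/d
Specific discharge q = 120.1 × 0.008097 = 0.9724 m/d
v_s = q/n_e = 0.9724/0.26 = 3.740 m/d
L = 3.53 km = 3530 m
t = L / v = 3530 / 3.740 = 943.8 d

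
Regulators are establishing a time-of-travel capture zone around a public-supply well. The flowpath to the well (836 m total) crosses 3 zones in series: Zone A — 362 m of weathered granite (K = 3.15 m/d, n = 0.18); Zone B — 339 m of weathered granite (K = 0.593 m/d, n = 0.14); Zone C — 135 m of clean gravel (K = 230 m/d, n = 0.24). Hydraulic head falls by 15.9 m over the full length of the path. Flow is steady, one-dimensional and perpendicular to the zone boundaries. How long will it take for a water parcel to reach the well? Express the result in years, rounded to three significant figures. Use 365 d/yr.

Continuity: the same q passes through each zone, so ΔH = q·Σ(L_j/K_j) — the zones act as resistances in series.
Σ(L/K) = 362/3.15 + 339/0.593 + 135/230 = 114.9 + 571.7 + 0.5870 = 687.2 d
q = ΔH / Σ(L/K) = 15.9 / 687.2 = 0.02314 m/d (same in every zone)
Zone A: v = q/n = 0.02314/0.18 = 0.1285 m/d → t_A = 362/0.1285 = 2816 d
Zone B: v = q/n = 0.02314/0.14 = 0.1653 m/d → t_B = 339/0.1653 = 2051 d
Zone C: v = q/n = 0.02314/0.24 = 0.09641 m/d → t_C = 135/0.09641 = 1400 d
Total t = 2816 + 2051 + 1400 = 6268 d
   = 6268 / 365 = 17.2 yr

17.2 years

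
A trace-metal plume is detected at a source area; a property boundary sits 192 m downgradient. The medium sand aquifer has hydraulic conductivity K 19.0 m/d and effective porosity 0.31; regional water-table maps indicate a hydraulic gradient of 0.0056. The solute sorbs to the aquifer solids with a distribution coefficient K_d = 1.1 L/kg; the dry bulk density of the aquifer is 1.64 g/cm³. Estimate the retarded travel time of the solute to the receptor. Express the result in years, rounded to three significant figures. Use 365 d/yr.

Darcy flux q = K·i = 19.0 × 0.0056 = 0.1064 m/d
Seepage velocity v = q / n = 0.1064 / 0.31 = 0.3432 m/d
Retardation R = 1 + ρ_b·K_d/n = 1 + 1.64×1.1/0.31 = 6.819
Contaminant velocity v_c = v/R = 0.3432/6.819 = 0.05033 m/d
t = L/v_c = 192/0.05033 = 3815 d
   = 3815/365 = 10.5 yr

10.5 years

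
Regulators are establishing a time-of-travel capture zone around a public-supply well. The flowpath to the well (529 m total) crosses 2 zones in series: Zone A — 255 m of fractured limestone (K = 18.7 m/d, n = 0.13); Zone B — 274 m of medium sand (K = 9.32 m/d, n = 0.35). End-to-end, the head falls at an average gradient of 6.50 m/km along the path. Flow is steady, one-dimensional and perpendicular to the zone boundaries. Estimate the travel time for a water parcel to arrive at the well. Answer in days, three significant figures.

For zones in series the flux q is common to all zones; the equivalent conductivity is the harmonic (thickness-weighted) mean, K_eq = L_total / Σ(L_j/K_j).
Σ(L/K) = 255/18.7 + 274/9.32 = 13.64 + 29.40 = 43.04 d
K_eq = L_total / Σ(L/K) = 529 / 43.04 = 12.29 m/d
q = K_eq · i = 12.29 × 0.0065 = 0.07990 m/d (same in every zone)
Zone A: v = q/n = 0.07990/0.13 = 0.6146 m/d → t_A = 255/0.6146 = 414.9 d
Zone B: v = q/n = 0.07990/0.35 = 0.2283 m/d → t_B = 274/0.2283 = 1200 d
Total t = 414.9 + 1200 = 1615 d

1620 days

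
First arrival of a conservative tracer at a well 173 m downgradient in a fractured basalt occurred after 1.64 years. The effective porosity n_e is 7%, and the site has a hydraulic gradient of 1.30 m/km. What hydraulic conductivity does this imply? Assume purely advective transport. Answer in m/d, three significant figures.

15.6 m/d

t = 1.64 years = 598.6 d
v = L / t = 173 / 598.6 = 0.2890 m/d
K = v · n / i = 0.2890 × 0.07 / 0.0013 = 15.6 m/d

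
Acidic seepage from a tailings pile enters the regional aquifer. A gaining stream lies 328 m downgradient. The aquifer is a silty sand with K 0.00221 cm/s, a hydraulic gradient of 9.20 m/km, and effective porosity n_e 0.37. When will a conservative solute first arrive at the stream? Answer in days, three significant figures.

K = 0.00221 cm/s × 864 = 1.909 m/d
Darcy flux q = K·i = 1.909 × 0.0092 = 0.01757 m/d
v = Ki/n = 1.909·0.0092/0.37 = 0.04748 m/d
t = L / v = 328 / 0.04748 = 6908 d

6910 days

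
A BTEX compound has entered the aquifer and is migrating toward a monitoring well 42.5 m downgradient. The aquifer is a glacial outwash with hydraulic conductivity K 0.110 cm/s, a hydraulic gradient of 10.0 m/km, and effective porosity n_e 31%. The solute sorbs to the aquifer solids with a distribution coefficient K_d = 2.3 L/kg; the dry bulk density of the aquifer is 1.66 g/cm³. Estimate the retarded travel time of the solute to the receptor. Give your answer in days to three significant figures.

185 days

K = 0.110 cm/s × 864 = 95.04 m/d
q = Ki = 95.04 × 0.010 = 0.9504 m/d
Seepage velocity v = q / n = 0.9504 / 0.31 = 3.066 m/d
Retardation R = 1 + ρ_b·K_d/n = 1 + 1.66×2.3/0.31 = 13.32
Contaminant velocity v_c = v/R = 3.066/13.32 = 0.2302 m/d
t = L/v_c = 42.5/0.2302 = 184.6 d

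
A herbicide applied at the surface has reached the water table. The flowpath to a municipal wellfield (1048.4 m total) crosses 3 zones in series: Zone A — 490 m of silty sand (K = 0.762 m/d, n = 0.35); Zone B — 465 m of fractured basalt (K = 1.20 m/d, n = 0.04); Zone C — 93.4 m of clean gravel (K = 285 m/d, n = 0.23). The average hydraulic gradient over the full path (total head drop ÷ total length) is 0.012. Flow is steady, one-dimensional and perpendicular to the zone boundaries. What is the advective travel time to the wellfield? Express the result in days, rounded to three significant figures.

Continuity: the same q passes through each zone, so ΔH = q·Σ(L_j/K_j) — the zones act as resistances in series.
Σ(L/K) = 490/0.762 + 465/1.20 + 93.4/285 = 643.0 + 387.5 + 0.3277 = 1031 d
K_eq = L_total / Σ(L/K) = 1048.4 / 1031 = 1.017 m/d
q = K_eq · i = 1.017 × 0.012 = 0.01220 m/d (same in every zone)
Zone A: v = q/n = 0.01220/0.35 = 0.03487 m/d → t_A = 490/0.03487 = 14050 d
Zone B: v = q/n = 0.01220/0.04 = 0.3051 m/d → t_B = 465/0.3051 = 1524 d
Zone C: v = q/n = 0.01220/0.23 = 0.05306 m/d → t_C = 93.4/0.05306 = 1760 d
Total t = 14050 + 1524 + 1760 = 17340 d

17300 days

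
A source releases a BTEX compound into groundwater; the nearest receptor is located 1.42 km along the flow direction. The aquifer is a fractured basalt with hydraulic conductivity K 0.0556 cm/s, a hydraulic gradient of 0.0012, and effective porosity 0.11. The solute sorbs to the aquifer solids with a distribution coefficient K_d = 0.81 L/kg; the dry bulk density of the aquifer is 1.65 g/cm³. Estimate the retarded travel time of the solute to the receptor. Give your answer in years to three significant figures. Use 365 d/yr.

97.6 years

K = 0.0556 cm/s × 864 = 48.04 m/d
q = Ki = 48.04 × 0.0012 = 0.05765 m/d
Average linear velocity = 0.05765 / 0.11 = 0.5241 m/d
Retardation R = 1 + ρ_b·K_d/n = 1 + 1.65×0.81/0.11 = 13.15
Contaminant velocity v_c = v/R = 0.5241/13.15 = 0.03985 m/d
L = 1.42 km = 1420 m
t = L/v_c = 1420/0.03985 = 35630 d
   = 35630/365 = 97.6 yr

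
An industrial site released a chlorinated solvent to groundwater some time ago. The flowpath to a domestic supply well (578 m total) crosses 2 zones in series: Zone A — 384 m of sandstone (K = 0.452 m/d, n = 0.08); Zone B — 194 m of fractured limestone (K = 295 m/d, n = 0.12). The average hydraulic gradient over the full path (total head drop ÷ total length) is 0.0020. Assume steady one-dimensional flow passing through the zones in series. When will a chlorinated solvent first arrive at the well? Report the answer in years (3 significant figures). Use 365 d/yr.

Continuity: the same q passes through each zone, so ΔH = q·Σ(L_j/K_j) — the zones act as resistances in series.
Σ(L/K) = 384/0.452 + 194/295 = 849.6 + 0.6576 = 850.2 d
K_eq = L_total / Σ(L/K) = 578 / 850.2 = 0.6798 m/d
q = K_eq · i = 0.6798 × 0.0020 = 0.001360 m/d (same in every zone)
Zone A: v = q/n = 0.001360/0.08 = 0.01700 m/d → t_A = 384/0.01700 = 22590 d
Zone B: v = q/n = 0.001360/0.12 = 0.01133 m/d → t_B = 194/0.01133 = 17120 d
Total t = 22590 + 17120 = 39720 d
   = 39720 / 365 = 109 yr

109 years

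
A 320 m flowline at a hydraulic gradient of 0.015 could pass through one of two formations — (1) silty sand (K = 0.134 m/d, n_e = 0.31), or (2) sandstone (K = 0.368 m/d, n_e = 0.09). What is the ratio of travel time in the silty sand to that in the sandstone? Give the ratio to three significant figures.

Unit 1 (silty sand): v = 0.134×0.015/0.31 = 0.006484 m/d, t = 320/0.006484 = 49350 d
Unit 2 (sandstone): v = 0.368×0.015/0.09 = 0.06133 m/d, t = 320/0.06133 = 5217 d
t(silty sand) / t(sandstone) = 49350/5217 = 9.46

9.46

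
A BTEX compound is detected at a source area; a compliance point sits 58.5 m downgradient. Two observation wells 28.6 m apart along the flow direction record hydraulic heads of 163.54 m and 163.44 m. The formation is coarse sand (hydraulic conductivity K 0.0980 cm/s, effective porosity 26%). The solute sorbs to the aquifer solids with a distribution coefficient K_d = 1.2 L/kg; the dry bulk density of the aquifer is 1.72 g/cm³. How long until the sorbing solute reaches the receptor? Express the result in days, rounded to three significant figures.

Hydraulic gradient i = (163.54 − 163.44) / 28.6 = 0.10 / 28.6 = 0.003497
K = 0.0980 cm/s × 864 = 84.67 m/d
q = Ki = 84.67 × 0.003497 = 0.2961 m/d
Seepage velocity v = q / n = 0.2961 / 0.26 = 1.139 m/d
Retardation R = 1 + ρ_b·K_d/n = 1 + 1.72×1.2/0.26 = 8.938
Contaminant velocity v_c = v/R = 1.139/8.938 = 0.1274 m/d
t = L/v_c = 58.5/0.1274 = 459.2 d

459 days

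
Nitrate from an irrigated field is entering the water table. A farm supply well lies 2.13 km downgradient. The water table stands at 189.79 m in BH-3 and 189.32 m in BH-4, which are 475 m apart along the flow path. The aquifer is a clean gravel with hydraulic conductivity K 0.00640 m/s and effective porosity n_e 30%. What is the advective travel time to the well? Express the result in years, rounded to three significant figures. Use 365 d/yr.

Hydraulic gradient i = (189.79 − 189.32) / 475 = 0.47 / 475 = 9.895e-4
K = 0.00640 m/s × 86400 s/d = 553.0 m/d
q = Ki = 553.0 × 9.895e-4 = 0.5471 m/d
Seepage velocity v = q / n = 0.5471 / 0.30 = 1.824 m/d
L = 2.13 km = 2130 m
t = L / v = 2130 / 1.824 = 1168 d
   = 1168 / 365 = 3.20 yr

3.20 years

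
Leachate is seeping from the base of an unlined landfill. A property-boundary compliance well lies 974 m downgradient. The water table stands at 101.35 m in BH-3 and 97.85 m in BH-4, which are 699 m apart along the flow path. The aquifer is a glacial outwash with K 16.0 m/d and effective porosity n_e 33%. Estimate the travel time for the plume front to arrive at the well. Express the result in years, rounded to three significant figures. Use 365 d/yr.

Hydraulic gradient i = (101.35 − 97.85) / 699 = 3.50 / 699 = 0.005007
q = Ki = 16.0 × 0.005007 = 0.08011 m/d
v_s = q/n_e = 0.08011/0.33 = 0.2428 m/d
t = L / v = 974 / 0.2428 = 4012 d
   = 4012 / 365 = 11.0 yr

11.0 years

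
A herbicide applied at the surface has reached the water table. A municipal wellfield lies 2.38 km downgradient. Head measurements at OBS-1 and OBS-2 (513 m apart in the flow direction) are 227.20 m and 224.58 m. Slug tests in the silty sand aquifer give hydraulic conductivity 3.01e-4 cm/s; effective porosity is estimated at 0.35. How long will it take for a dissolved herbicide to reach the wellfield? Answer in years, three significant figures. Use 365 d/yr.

1720 years

Hydraulic gradient i = (227.20 − 224.58) / 513 = 2.62 / 513 = 0.005107
K = 3.01e-4 cm/s × 864 = 0.2601 m/d
Darcy flux q = K·i = 0.2601 × 0.005107 = 0.001328 m/d
Average linear velocity = 0.001328 / 0.35 = 0.003795 m/d
L = 2.38 km = 2380 m
t = L / v = 2380 / 0.003795 = 627200 d
   = 627200 / 365 = 1720 yr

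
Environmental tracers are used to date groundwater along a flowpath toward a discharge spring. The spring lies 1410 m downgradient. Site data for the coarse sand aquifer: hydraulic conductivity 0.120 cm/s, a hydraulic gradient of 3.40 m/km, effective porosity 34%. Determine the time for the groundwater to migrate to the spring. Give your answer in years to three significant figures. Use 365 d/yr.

K = 0.120 cm/s × 864 = 103.7 m/d
q = Ki = 103.7 × 0.0034 = 0.3525 m/d
Average linear velocity = 0.3525 / 0.34 = 1.037 m/d
t = L / v = 1410 / 1.037 = 1360 d
   = 1360 / 365 = 3.73 yr

3.73 years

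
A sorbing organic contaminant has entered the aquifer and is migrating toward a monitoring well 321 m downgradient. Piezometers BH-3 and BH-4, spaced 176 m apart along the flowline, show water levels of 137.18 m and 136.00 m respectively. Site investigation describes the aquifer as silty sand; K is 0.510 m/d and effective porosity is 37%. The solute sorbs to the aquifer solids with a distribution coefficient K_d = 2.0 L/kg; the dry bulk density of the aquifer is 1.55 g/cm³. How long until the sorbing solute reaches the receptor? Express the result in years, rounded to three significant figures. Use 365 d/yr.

892 years

Hydraulic gradient i = (137.18 − 136.00) / 176 = 1.18 / 176 = 0.006705
Darcy flux q = K·i = 0.510 × 0.006705 = 0.003419 m/d
Seepage velocity v = q / n = 0.003419 / 0.37 = 0.009241 m/d
Retardation R = 1 + ρ_b·K_d/n = 1 + 1.55×2.0/0.37 = 9.378
Contaminant velocity v_c = v/R = 0.009241/9.378 = 9.854e-4 m/d
t = L/v_c = 321/9.854e-4 = 325800 d
   = 325800/365 = 892 yr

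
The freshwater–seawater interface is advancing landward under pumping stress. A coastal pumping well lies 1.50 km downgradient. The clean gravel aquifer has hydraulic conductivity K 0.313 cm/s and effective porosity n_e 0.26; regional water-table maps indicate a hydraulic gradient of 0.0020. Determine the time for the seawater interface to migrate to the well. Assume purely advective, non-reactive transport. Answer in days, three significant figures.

721 days

K = 0.313 cm/s × 864 = 270.4 m/d
Specific discharge q = 270.4 × 0.0020 = 0.5409 m/d
v_s = q/n_e = 0.5409/0.26 = 2.080 m/d
L = 1.50 km = 1500 m
t = L / v = 1500 / 2.080 = 721.1 d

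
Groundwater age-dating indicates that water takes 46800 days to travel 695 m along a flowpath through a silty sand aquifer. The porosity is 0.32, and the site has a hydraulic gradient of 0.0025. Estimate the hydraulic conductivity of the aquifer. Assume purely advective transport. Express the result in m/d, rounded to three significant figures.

1.90 m/d

v = L / t = 695 / 46800 = 0.01485 m/d
K = v · n / i = 0.01485 × 0.32 / 0.0025 = 1.90 m/d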